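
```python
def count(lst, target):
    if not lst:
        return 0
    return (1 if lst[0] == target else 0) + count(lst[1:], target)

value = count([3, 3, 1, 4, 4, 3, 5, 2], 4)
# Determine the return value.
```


count([3, 3, 1, 4, 4, 3, 5, 2], 4)
lst[0]=3 != 4: 0 + count([3, 1, 4, 4, 3, 5, 2], 4)
lst[0]=3 != 4: 0 + count([1, 4, 4, 3, 5, 2], 4)
lst[0]=1 != 4: 0 + count([4, 4, 3, 5, 2], 4)
lst[0]=4 == 4: 1 + count([4, 3, 5, 2], 4)
lst[0]=4 == 4: 1 + count([3, 5, 2], 4)
lst[0]=3 != 4: 0 + count([5, 2], 4)
lst[0]=5 != 4: 0 + count([2], 4)
lst[0]=2 != 4: 0 + count([], 4)
= 2


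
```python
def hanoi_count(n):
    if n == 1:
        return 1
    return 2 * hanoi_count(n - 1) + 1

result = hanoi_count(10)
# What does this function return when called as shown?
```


hanoi_count(10)
= 2 * hanoi_count(9) + 1
= 2 * (2 * hanoi_count(8) + 1) + 1
= 2 * (2 * (2 * hanoi_count(7) + 1) + 1) + 1
= 2 * (2 * (2 * (2 * hanoi_count(6) + 1) + 1) + 1) + 1
= 2 * (2 * (2 * (2 * (2 * hanoi_count(5) + 1) + 1) + 1) + 1) + 1
= 2 * (2 * (2 * (2 * (2 * (2 * hanoi_count(4) + 1) + 1) + 1) + 1) + 1) + 1
= 2 * (2 * (2 * (2 * (2 * (2 * (2 * hanoi_count(3) + 1) + 1) + 1) + 1) + 1) + 1) + 1
= 2 * (2 * (2 * (2 * (2 * (2 * (2 * (2 * hanoi_count(2) + 1) + 1) + 1) + 1) + 1) + 1) + 1) + 1
= 2 * (2 * (2 * (2 * (2 * (2 * (2 * (2 * (2 * hanoi_count(1) + 1) + 1) + 1) + 1) + 1) + 1) + 1) + 1) + 1
Now compute bottom-up:
hanoi_count(1) = 1
hanoi_count(2) = 2 * 1 + 1 = 3
hanoi_count(3) = 2 * 3 + 1 = 7
hanoi_count(4) = 2 * 7 + 1 = 15
hanoi_count(5) = 2 * 15 + 1 = 31
hanoi_count(6) = 2 * 31 + 1 = 63
hanoi_count(7) = 2 * 63 + 1 = 127
hanoi_count(8) = 2 * 127 + 1 = 255
hanoi_count(9) = 2 * 255 + 1 = 511
hanoi_count(10) = 2 * 511 + 1 = 1023
= 1023


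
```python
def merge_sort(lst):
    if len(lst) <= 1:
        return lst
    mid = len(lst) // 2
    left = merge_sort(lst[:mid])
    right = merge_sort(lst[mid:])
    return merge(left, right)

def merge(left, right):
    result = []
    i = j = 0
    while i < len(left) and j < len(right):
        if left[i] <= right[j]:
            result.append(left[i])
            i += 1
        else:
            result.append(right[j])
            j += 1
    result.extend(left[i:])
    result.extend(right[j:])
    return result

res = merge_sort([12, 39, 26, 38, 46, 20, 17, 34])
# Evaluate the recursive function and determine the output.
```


merge_sort([12, 39, 26, 38, 46, 20, 17, 34])
Split into [12, 39, 26, 38] and [46, 20, 17, 34]
Left sorted: [12, 26, 38, 39]
Right sorted: [17, 20, 34, 46]
Merge [12, 26, 38, 39] and [17, 20, 34, 46]
= [12, 17, 20, 26, 34, 38, 39, 46]


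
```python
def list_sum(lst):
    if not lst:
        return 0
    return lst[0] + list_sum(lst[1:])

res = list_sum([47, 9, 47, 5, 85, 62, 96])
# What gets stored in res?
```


list_sum([47, 9, 47, 5, 85, 62, 96])
= 47 + list_sum([9, 47, 5, 85, 62, 96])
= 47 + 9 + list_sum([47, 5, 85, 62, 96])
= 47 + 9 + 47 + list_sum([5, 85, 62, 96])
= 47 + 9 + 47 + 5 + list_sum([85, 62, 96])
= 47 + 9 + 47 + 5 + 85 + list_sum([62, 96])
= 47 + 9 + 47 + 5 + 85 + 62 + list_sum([96])
= 47 + 9 + 47 + 5 + 85 + 62 + 96 + list_sum([])
= 47 + 9 + 47 + 5 + 85 + 62 + 96 + 0
= 351


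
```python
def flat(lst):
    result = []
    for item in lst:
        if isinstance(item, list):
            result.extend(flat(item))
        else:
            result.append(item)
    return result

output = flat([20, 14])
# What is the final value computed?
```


flat([20, 14])
Processing each element:
  20 is not a list -> append 20
  14 is not a list -> append 14
= [20, 14]


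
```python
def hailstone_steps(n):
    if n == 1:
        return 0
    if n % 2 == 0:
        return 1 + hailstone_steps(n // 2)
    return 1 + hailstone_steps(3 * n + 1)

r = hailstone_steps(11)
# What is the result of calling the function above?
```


hailstone_steps(11)
11 is odd -> 3*11+1 = 34 -> hailstone_steps(34)
34 is even -> hailstone_steps(17)
17 is odd -> 3*17+1 = 52 -> hailstone_steps(52)
52 is even -> hailstone_steps(26)
26 is even -> hailstone_steps(13)
13 is odd -> 3*13+1 = 40 -> hailstone_steps(40)
40 is even -> hailstone_steps(20)
20 is even -> hailstone_steps(10)
10 is even -> hailstone_steps(5)
5 is odd -> 3*5+1 = 16 -> hailstone_steps(16)
16 is even -> hailstone_steps(8)
8 is even -> hailstone_steps(4)
4 is even -> hailstone_steps(2)
2 is even -> hailstone_steps(1)
Reached 1 after 14 steps
= 14


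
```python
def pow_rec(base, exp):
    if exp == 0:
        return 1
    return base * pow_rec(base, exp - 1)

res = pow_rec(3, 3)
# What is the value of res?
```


pow_rec(3, 3)
= 3 * pow_rec(3, 2)
= 3 * 3 * pow_rec(3, 1)
= 3 * 3 * 3 * pow_rec(3, 0)
= 3 * 3 * 3 * 1
= 27


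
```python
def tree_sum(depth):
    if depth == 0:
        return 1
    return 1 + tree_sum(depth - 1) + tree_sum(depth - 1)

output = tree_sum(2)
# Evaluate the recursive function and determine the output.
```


tree_sum(2)
= 1 + tree_sum(1) + tree_sum(1)
= 1 + 2 * tree_sum(1)
tree_sum(k) = 2^(k+1) - 1
tree_sum(0) = 1
tree_sum(1) = 3
tree_sum(2) = 7
tree_sum(2) = 2^3 - 1 = 7


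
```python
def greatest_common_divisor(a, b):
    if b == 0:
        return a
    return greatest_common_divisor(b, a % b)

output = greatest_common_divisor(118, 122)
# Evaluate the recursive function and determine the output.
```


greatest_common_divisor(118, 122)
= greatest_common_divisor(122, 118 % 122) = greatest_common_divisor(122, 118)
= greatest_common_divisor(118, 122 % 118) = greatest_common_divisor(118, 4)
= greatest_common_divisor(4, 118 % 4) = greatest_common_divisor(4, 2)
= greatest_common_divisor(2, 4 % 2) = greatest_common_divisor(2, 0)
b == 0, return a = 2


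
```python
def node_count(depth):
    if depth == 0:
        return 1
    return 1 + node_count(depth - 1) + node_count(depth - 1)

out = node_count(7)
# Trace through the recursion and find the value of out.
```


node_count(7)
= 1 + node_count(6) + node_count(6)
= 1 + 2 * node_count(6)
node_count(k) = 2^(k+1) - 1
node_count(0) = 1
node_count(1) = 3
node_count(2) = 7
node_count(3) = 15
node_count(4) = 31
node_count(7) = 2^8 - 1 = 255


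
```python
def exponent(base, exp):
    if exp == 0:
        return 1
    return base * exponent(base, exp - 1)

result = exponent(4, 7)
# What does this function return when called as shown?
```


exponent(4, 7)
= 4 * exponent(4, 6)
= 4 * 4 * exponent(4, 5)
= 4 * 4 * 4 * exponent(4, 4)
= 4 * 4 * 4 * 4 * exponent(4, 3)
= 4 * 4 * 4 * 4 * 4 * exponent(4, 2)
= 4 * 4 * 4 * 4 * 4 * 4 * exponent(4, 1)
= 4 * 4 * 4 * 4 * 4 * 4 * 4 * exponent(4, 0)
= 4 * 4 * 4 * 4 * 4 * 4 * 4 * 1
= 16384


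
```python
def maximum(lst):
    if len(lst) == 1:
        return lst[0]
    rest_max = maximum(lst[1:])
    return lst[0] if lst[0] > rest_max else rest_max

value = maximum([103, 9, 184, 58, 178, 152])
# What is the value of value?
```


maximum([103, 9, 184, 58, 178, 152])
= compare 103 with maximum([9, 184, 58, 178, 152])
= compare 9 with maximum([184, 58, 178, 152])
= compare 184 with maximum([58, 178, 152])
= compare 58 with maximum([178, 152])
= compare 178 with maximum([152])
Base: maximum([152]) = 152
compare 178 with 152: max = 178
compare 58 with 178: max = 178
compare 184 with 178: max = 184
compare 9 with 184: max = 184
compare 103 with 184: max = 184
= 184


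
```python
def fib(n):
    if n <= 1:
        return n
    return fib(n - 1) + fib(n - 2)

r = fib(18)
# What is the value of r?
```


fib(18)
= fib(17) + fib(16)
= (fib(16) + fib(15)) + fib(16)
Computing bottom-up: fib(0)=0, fib(1)=1, fib(2)=1, fib(3)=2, fib(4)=3, fib(5)=5, fib(6)=8, fib(7)=13, fib(8)=21, fib(9)=34, fib(10)=55, fib(11)=89, fib(12)=144, fib(13)=233, fib(14)=377, fib(15)=610, fib(16)=987, fib(17)=1597, fib(18)=2584
= 2584


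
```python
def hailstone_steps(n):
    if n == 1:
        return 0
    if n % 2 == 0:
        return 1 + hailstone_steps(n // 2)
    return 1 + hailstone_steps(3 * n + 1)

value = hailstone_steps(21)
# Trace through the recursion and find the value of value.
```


hailstone_steps(21)
21 is odd -> 3*21+1 = 64 -> hailstone_steps(64)
64 is even -> hailstone_steps(32)
32 is even -> hailstone_steps(16)
16 is even -> hailstone_steps(8)
8 is even -> hailstone_steps(4)
4 is even -> hailstone_steps(2)
2 is even -> hailstone_steps(1)
Reached 1 after 7 steps
= 7


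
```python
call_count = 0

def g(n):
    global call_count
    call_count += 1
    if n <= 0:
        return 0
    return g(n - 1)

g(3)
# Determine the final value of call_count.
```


g(3) calls g(2) calls ... calls g(0)
Total calls: 3 + 1 (for base case) = 4


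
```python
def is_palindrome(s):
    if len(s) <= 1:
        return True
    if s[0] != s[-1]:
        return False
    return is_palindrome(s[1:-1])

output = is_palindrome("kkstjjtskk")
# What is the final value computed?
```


is_palindrome("kkstjjtskk")
"kkstjjtskk": s[0]='k' == s[-1]='k' -> is_palindrome("kstjjtsk")
"kstjjtsk": s[0]='k' == s[-1]='k' -> is_palindrome("stjjts")
"stjjts": s[0]='s' == s[-1]='s' -> is_palindrome("tjjt")
"tjjt": s[0]='t' == s[-1]='t' -> is_palindrome("jj")
"jj": s[0]='j' == s[-1]='j' -> is_palindrome("")
"": len <= 1 -> True
= True


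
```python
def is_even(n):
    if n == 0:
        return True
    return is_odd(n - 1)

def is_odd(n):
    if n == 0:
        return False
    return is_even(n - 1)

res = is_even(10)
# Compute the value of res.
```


is_even(10)
= is_odd(9)
= is_even(8)
= is_odd(7)
= is_even(6)
= is_odd(5)
= is_even(4)
= is_odd(3)
= is_even(2)
= is_odd(1)
= is_even(0)
n == 0: return True
= True


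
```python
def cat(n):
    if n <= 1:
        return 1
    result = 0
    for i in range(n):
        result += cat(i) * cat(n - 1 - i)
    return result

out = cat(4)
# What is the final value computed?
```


cat(4)
= sum of cat(i) * cat(4-1-i) for i in 0..3
First compute sub-values bottom-up:
  cat(0) = 1, cat(1) = 1
  cat(2) = 1*1 + 1*1 = 2
  cat(3) = 1*2 + 1*1 + 2*1 = 5
Now cat(4):
  cat(0)*cat(3) = 1*5 = 5
  cat(1)*cat(2) = 1*2 = 2
  cat(2)*cat(1) = 2*1 = 2
  cat(3)*cat(0) = 5*1 = 5
= 5 + 2 + 2 + 5
= 14


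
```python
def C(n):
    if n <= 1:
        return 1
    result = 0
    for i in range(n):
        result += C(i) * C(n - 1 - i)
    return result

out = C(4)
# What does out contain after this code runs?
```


C(4)
= sum of C(i) * C(4-1-i) for i in 0..3
First compute sub-values bottom-up:
  C(0) = 1, C(1) = 1
  C(2) = 1*1 + 1*1 = 2
  C(3) = 1*2 + 1*1 + 2*1 = 5
Now C(4):
  C(0)*C(3) = 1*5 = 5
  C(1)*C(2) = 1*2 = 2
  C(2)*C(1) = 2*1 = 2
  C(3)*C(0) = 5*1 = 5
= 5 + 2 + 2 + 5
= 14


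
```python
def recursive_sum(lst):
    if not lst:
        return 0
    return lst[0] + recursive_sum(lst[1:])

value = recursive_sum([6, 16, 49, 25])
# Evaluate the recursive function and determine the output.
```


recursive_sum([6, 16, 49, 25])
= 6 + recursive_sum([16, 49, 25])
= 6 + 16 + recursive_sum([49, 25])
= 6 + 16 + 49 + recursive_sum([25])
= 6 + 16 + 49 + 25 + recursive_sum([])
= 6 + 16 + 49 + 25 + 0
= 96


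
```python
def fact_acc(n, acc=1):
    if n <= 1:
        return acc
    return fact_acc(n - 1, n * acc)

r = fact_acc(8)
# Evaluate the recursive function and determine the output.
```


fact_acc(8, 1)
= fact_acc(7, 8 * 1) = fact_acc(7, 8)
= fact_acc(6, 7 * 8) = fact_acc(6, 56)
= fact_acc(5, 6 * 56) = fact_acc(5, 336)
= fact_acc(4, 5 * 336) = fact_acc(4, 1680)
= fact_acc(3, 4 * 1680) = fact_acc(3, 6720)
= fact_acc(2, 3 * 6720) = fact_acc(2, 20160)
= fact_acc(1, 2 * 20160) = fact_acc(1, 40320)
n <= 1, return acc = 40320


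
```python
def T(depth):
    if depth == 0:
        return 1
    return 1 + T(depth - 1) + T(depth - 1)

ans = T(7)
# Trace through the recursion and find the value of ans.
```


T(7)
= 1 + T(6) + T(6)
= 1 + 2 * T(6)
T(k) = 2^(k+1) - 1
T(0) = 1
T(1) = 3
T(2) = 7
T(3) = 15
T(4) = 31
T(7) = 2^8 - 1 = 255


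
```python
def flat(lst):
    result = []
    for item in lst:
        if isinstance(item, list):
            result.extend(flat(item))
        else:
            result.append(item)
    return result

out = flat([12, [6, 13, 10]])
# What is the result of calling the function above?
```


flat([12, [6, 13, 10]])
Processing each element:
  12 is not a list -> append 12
  [6, 13, 10] is a list -> flat recursively -> [6, 13, 10]
= [12, 6, 13, 10]


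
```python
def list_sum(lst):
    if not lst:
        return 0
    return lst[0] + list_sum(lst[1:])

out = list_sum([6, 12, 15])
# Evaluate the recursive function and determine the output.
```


list_sum([6, 12, 15])
= 6 + list_sum([12, 15])
= 6 + 12 + list_sum([15])
= 6 + 12 + 15 + list_sum([])
= 6 + 12 + 15 + 0
= 33


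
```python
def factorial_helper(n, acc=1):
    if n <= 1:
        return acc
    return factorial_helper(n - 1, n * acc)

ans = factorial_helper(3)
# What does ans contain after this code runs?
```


factorial_helper(3, 1)
= factorial_helper(2, 3 * 1) = factorial_helper(2, 3)
= factorial_helper(1, 2 * 3) = factorial_helper(1, 6)
n <= 1, return acc = 6


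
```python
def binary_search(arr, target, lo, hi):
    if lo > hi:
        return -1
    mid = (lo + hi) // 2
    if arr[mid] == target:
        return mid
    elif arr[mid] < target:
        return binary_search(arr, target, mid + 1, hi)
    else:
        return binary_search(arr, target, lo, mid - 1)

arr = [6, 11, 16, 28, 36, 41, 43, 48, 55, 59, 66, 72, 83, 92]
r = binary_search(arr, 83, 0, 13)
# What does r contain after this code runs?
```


binary_search(arr, 83, 0, 13)
lo=0, hi=13, mid=6, arr[mid]=43
43 < 83, search right half
lo=7, hi=13, mid=10, arr[mid]=66
66 < 83, search right half
lo=11, hi=13, mid=12, arr[mid]=83
arr[12] == 83, found at index 12
= 12


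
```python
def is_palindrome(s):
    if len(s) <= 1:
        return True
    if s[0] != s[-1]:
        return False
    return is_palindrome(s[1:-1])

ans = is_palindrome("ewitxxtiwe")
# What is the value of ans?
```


is_palindrome("ewitxxtiwe")
"ewitxxtiwe": s[0]='e' == s[-1]='e' -> is_palindrome("witxxtiw")
"witxxtiw": s[0]='w' == s[-1]='w' -> is_palindrome("itxxti")
"itxxti": s[0]='i' == s[-1]='i' -> is_palindrome("txxt")
"txxt": s[0]='t' == s[-1]='t' -> is_palindrome("xx")
"xx": s[0]='x' == s[-1]='x' -> is_palindrome("")
"": len <= 1 -> True
= True


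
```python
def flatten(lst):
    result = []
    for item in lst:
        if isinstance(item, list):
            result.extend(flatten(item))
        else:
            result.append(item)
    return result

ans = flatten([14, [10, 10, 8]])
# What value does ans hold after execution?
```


flatten([14, [10, 10, 8]])
Processing each element:
  14 is not a list -> append 14
  [10, 10, 8] is a list -> flatten recursively -> [10, 10, 8]
= [14, 10, 10, 8]


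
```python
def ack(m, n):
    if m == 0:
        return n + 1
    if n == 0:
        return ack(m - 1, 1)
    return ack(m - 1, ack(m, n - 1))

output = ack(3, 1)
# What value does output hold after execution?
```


ack(3, 1)
= ack(2, ack(3, 0))
First compute ack(3, 0) = 5
= ack(2, 5)
= 13


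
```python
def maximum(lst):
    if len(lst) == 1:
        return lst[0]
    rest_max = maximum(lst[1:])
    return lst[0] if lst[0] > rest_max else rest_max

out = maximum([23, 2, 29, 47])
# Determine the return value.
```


maximum([23, 2, 29, 47])
= compare 23 with maximum([2, 29, 47])
= compare 2 with maximum([29, 47])
= compare 29 with maximum([47])
Base: maximum([47]) = 47
compare 29 with 47: max = 47
compare 2 with 47: max = 47
compare 23 with 47: max = 47
= 47


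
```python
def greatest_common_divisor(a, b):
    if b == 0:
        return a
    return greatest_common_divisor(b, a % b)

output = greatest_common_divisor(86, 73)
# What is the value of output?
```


greatest_common_divisor(86, 73)
= greatest_common_divisor(73, 86 % 73) = greatest_common_divisor(73, 13)
= greatest_common_divisor(13, 73 % 13) = greatest_common_divisor(13, 8)
= greatest_common_divisor(8, 13 % 8) = greatest_common_divisor(8, 5)
= greatest_common_divisor(5, 8 % 5) = greatest_common_divisor(5, 3)
= greatest_common_divisor(3, 5 % 3) = greatest_common_divisor(3, 2)
= greatest_common_divisor(2, 3 % 2) = greatest_common_divisor(2, 1)
= greatest_common_divisor(1, 2 % 1) = greatest_common_divisor(1, 0)
b == 0, return a = 1


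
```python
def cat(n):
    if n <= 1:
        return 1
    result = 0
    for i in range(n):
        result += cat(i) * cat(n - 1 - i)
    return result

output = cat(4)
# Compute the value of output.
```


cat(4)
= sum of cat(i) * cat(4-1-i) for i in 0..3
First compute sub-values bottom-up:
  cat(0) = 1, cat(1) = 1
  cat(2) = 1*1 + 1*1 = 2
  cat(3) = 1*2 + 1*1 + 2*1 = 5
Now cat(4):
  cat(0)*cat(3) = 1*5 = 5
  cat(1)*cat(2) = 1*2 = 2
  cat(2)*cat(1) = 2*1 = 2
  cat(3)*cat(0) = 5*1 = 5
= 5 + 2 + 2 + 5
= 14


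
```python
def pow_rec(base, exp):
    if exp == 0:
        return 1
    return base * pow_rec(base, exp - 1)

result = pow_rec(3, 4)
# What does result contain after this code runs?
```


pow_rec(3, 4)
= 3 * pow_rec(3, 3)
= 3 * 3 * pow_rec(3, 2)
= 3 * 3 * 3 * pow_rec(3, 1)
= 3 * 3 * 3 * 3 * pow_rec(3, 0)
= 3 * 3 * 3 * 3 * 1
= 81


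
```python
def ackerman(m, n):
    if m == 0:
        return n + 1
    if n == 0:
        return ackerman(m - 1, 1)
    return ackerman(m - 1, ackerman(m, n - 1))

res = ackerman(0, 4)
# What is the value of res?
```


ackerman(0, 4)
m == 0: return 4 + 1 = 5
= 5


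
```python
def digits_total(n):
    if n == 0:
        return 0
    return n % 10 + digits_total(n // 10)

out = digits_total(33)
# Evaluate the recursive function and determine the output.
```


digits_total(33)
= 3 + digits_total(3)
= 3 + 3 + digits_total(0)
= 3 + 3 + 0
= 6


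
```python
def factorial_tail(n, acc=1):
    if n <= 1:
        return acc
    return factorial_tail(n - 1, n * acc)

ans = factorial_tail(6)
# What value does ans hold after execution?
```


factorial_tail(6, 1)
= factorial_tail(5, 6 * 1) = factorial_tail(5, 6)
= factorial_tail(4, 5 * 6) = factorial_tail(4, 30)
= factorial_tail(3, 4 * 30) = factorial_tail(3, 120)
= factorial_tail(2, 3 * 120) = factorial_tail(2, 360)
= factorial_tail(1, 2 * 360) = factorial_tail(1, 720)
n <= 1, return acc = 720


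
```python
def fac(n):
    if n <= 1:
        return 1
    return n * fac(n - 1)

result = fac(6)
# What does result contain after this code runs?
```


fac(6)
= 6 * fac(5)
= 6 * 5 * fac(4)
= 6 * 5 * 4 * fac(3)
= 6 * 5 * 4 * 3 * fac(2)
= 6 * 5 * 4 * 3 * 2 * fac(1)
= 6 * 5 * 4 * 3 * 2 * 1
= 720


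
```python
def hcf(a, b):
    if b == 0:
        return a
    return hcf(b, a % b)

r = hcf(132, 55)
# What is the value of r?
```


hcf(132, 55)
= hcf(55, 132 % 55) = hcf(55, 22)
= hcf(22, 55 % 22) = hcf(22, 11)
= hcf(11, 22 % 11) = hcf(11, 0)
b == 0, return a = 11


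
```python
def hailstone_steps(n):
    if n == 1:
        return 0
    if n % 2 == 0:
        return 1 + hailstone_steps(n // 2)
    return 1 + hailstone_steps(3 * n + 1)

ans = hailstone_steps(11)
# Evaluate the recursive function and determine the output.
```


hailstone_steps(11)
11 is odd -> 3*11+1 = 34 -> hailstone_steps(34)
34 is even -> hailstone_steps(17)
17 is odd -> 3*17+1 = 52 -> hailstone_steps(52)
52 is even -> hailstone_steps(26)
26 is even -> hailstone_steps(13)
13 is odd -> 3*13+1 = 40 -> hailstone_steps(40)
40 is even -> hailstone_steps(20)
20 is even -> hailstone_steps(10)
10 is even -> hailstone_steps(5)
5 is odd -> 3*5+1 = 16 -> hailstone_steps(16)
16 is even -> hailstone_steps(8)
8 is even -> hailstone_steps(4)
4 is even -> hailstone_steps(2)
2 is even -> hailstone_steps(1)
Reached 1 after 14 steps
= 14


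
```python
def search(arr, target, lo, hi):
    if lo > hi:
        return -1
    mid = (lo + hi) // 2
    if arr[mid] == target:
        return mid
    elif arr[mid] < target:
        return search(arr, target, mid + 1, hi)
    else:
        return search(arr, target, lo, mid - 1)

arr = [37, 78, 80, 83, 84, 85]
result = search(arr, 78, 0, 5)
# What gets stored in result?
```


search(arr, 78, 0, 5)
lo=0, hi=5, mid=2, arr[mid]=80
80 > 78, search left half
lo=0, hi=1, mid=0, arr[mid]=37
37 < 78, search right half
lo=1, hi=1, mid=1, arr[mid]=78
arr[1] == 78, found at index 1
= 1


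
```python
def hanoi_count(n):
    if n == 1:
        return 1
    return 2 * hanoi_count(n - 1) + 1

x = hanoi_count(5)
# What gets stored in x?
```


hanoi_count(5)
= 2 * hanoi_count(4) + 1
= 2 * (2 * hanoi_count(3) + 1) + 1
= 2 * (2 * (2 * hanoi_count(2) + 1) + 1) + 1
= 2 * (2 * (2 * (2 * hanoi_count(1) + 1) + 1) + 1) + 1
Now compute bottom-up:
hanoi_count(1) = 1
hanoi_count(2) = 2 * 1 + 1 = 3
hanoi_count(3) = 2 * 3 + 1 = 7
hanoi_count(4) = 2 * 7 + 1 = 15
hanoi_count(5) = 2 * 15 + 1 = 31
= 31


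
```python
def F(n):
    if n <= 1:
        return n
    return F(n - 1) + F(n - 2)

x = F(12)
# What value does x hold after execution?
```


F(12)
= F(11) + F(10)
= (F(10) + F(9)) + F(10)
Computing bottom-up: F(0)=0, F(1)=1, F(2)=1, F(3)=2, F(4)=3, F(5)=5, F(6)=8, F(7)=13, F(8)=21, F(9)=34, F(10)=55, F(11)=89, F(12)=144
= 144


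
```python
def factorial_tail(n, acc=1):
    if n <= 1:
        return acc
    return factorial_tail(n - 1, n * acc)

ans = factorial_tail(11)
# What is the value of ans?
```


factorial_tail(11, 1)
= factorial_tail(10, 11 * 1) = factorial_tail(10, 11)
= factorial_tail(9, 10 * 11) = factorial_tail(9, 110)
= factorial_tail(8, 9 * 110) = factorial_tail(8, 990)
= factorial_tail(7, 8 * 990) = factorial_tail(7, 7920)
= factorial_tail(6, 7 * 7920) = factorial_tail(6, 55440)
= factorial_tail(5, 6 * 55440) = factorial_tail(5, 332640)
= factorial_tail(4, 5 * 332640) = factorial_tail(4, 1663200)
= factorial_tail(3, 4 * 1663200) = factorial_tail(3, 6652800)
= factorial_tail(2, 3 * 6652800) = factorial_tail(2, 19958400)
= factorial_tail(1, 2 * 19958400) = factorial_tail(1, 39916800)
n <= 1, return acc = 39916800


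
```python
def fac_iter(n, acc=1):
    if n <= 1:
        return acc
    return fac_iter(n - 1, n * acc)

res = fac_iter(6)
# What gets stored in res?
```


fac_iter(6, 1)
= fac_iter(5, 6 * 1) = fac_iter(5, 6)
= fac_iter(4, 5 * 6) = fac_iter(4, 30)
= fac_iter(3, 4 * 30) = fac_iter(3, 120)
= fac_iter(2, 3 * 120) = fac_iter(2, 360)
= fac_iter(1, 2 * 360) = fac_iter(1, 720)
n <= 1, return acc = 720


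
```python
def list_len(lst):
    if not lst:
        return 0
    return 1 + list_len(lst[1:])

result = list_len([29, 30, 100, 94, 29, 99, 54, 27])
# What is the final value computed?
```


list_len([29, 30, 100, 94, 29, 99, 54, 27])
= 1 + list_len([30, 100, 94, 29, 99, 54, 27])
= 1 + 1 + list_len([100, 94, 29, 99, 54, 27])
= 1 + 1 + 1 + list_len([94, 29, 99, 54, 27])
= 1 + 1 + 1 + 1 + list_len([29, 99, 54, 27])
= 1 + 1 + 1 + 1 + 1 + list_len([99, 54, 27])
= 1 + 1 + 1 + 1 + 1 + 1 + list_len([54, 27])
= 1 + 1 + 1 + 1 + 1 + 1 + 1 + list_len([27])
= 1 + 1 + 1 + 1 + 1 + 1 + 1 + 1 + list_len([])
= 1 + 1 + 1 + 1 + 1 + 1 + 1 + 1 + 0
= 8


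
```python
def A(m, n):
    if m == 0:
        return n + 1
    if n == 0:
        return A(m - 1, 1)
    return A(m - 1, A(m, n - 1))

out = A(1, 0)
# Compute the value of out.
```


A(1, 0)
n == 0: return A(0, 1)
= A(0, 1) = 2
= 2


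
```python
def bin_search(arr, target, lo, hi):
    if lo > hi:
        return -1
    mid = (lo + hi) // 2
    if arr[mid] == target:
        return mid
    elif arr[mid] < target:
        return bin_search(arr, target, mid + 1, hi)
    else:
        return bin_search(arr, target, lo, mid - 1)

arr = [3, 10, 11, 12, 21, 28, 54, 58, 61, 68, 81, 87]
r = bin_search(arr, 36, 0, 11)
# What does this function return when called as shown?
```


bin_search(arr, 36, 0, 11)
lo=0, hi=11, mid=5, arr[mid]=28
28 < 36, search right half
lo=6, hi=11, mid=8, arr[mid]=61
61 > 36, search left half
lo=6, hi=7, mid=6, arr[mid]=54
54 > 36, search left half
lo > hi, target not found, return -1
= -1


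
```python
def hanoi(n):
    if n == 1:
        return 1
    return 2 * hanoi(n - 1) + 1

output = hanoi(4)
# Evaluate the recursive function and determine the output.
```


hanoi(4)
= 2 * hanoi(3) + 1
= 2 * (2 * hanoi(2) + 1) + 1
= 2 * (2 * (2 * hanoi(1) + 1) + 1) + 1
Now compute bottom-up:
hanoi(1) = 1
hanoi(2) = 2 * 1 + 1 = 3
hanoi(3) = 2 * 3 + 1 = 7
hanoi(4) = 2 * 7 + 1 = 15
= 15


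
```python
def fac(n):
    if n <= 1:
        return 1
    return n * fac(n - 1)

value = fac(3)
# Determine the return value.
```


fac(3)
= 3 * fac(2)
= 3 * 2 * fac(1)
= 3 * 2 * 1
= 6


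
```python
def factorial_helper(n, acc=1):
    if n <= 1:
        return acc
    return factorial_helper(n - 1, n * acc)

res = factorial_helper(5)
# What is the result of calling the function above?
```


factorial_helper(5, 1)
= factorial_helper(4, 5 * 1) = factorial_helper(4, 5)
= factorial_helper(3, 4 * 5) = factorial_helper(3, 20)
= factorial_helper(2, 3 * 20) = factorial_helper(2, 60)
= factorial_helper(1, 2 * 60) = factorial_helper(1, 120)
n <= 1, return acc = 120


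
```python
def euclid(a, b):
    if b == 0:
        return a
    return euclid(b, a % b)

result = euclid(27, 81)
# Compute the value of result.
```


euclid(27, 81)
= euclid(81, 27 % 81) = euclid(81, 27)
= euclid(27, 81 % 27) = euclid(27, 0)
b == 0, return a = 27


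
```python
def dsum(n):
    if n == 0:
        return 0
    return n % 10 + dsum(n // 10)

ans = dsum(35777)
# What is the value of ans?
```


dsum(35777)
= 7 + dsum(3577)
= 7 + 7 + dsum(357)
= 7 + 7 + 7 + dsum(35)
= 7 + 7 + 7 + 5 + dsum(3)
= 7 + 7 + 7 + 5 + 3 + dsum(0)
= 7 + 7 + 7 + 5 + 3 + 0
= 29


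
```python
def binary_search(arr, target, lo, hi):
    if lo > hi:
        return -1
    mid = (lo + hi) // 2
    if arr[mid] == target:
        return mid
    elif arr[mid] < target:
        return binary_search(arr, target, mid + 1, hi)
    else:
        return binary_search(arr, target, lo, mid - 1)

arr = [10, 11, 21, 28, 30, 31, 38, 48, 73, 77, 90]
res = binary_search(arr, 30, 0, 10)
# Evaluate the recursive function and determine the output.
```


binary_search(arr, 30, 0, 10)
lo=0, hi=10, mid=5, arr[mid]=31
31 > 30, search left half
lo=0, hi=4, mid=2, arr[mid]=21
21 < 30, search right half
lo=3, hi=4, mid=3, arr[mid]=28
28 < 30, search right half
lo=4, hi=4, mid=4, arr[mid]=30
arr[4] == 30, found at index 4
= 4


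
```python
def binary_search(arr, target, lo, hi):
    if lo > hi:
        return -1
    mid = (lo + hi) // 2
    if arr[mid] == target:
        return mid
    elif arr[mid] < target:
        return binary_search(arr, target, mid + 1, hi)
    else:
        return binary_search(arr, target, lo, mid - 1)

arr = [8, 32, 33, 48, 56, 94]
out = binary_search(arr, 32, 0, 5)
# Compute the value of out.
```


binary_search(arr, 32, 0, 5)
lo=0, hi=5, mid=2, arr[mid]=33
33 > 32, search left half
lo=0, hi=1, mid=0, arr[mid]=8
8 < 32, search right half
lo=1, hi=1, mid=1, arr[mid]=32
arr[1] == 32, found at index 1
= 1


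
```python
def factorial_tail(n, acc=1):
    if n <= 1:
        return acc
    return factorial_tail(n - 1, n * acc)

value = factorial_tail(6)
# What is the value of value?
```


factorial_tail(6, 1)
= factorial_tail(5, 6 * 1) = factorial_tail(5, 6)
= factorial_tail(4, 5 * 6) = factorial_tail(4, 30)
= factorial_tail(3, 4 * 30) = factorial_tail(3, 120)
= factorial_tail(2, 3 * 120) = factorial_tail(2, 360)
= factorial_tail(1, 2 * 360) = factorial_tail(1, 720)
n <= 1, return acc = 720


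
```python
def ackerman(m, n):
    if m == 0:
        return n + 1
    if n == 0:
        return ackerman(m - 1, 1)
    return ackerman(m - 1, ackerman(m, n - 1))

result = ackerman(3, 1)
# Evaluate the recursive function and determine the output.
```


ackerman(3, 1)
= ackerman(2, ackerman(3, 0))
First compute ackerman(3, 0) = 5
= ackerman(2, 5)
= 13


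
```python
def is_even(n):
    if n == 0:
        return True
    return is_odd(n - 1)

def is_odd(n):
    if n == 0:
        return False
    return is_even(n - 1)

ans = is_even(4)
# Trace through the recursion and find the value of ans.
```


is_even(4)
= is_odd(3)
= is_even(2)
= is_odd(1)
= is_even(0)
n == 0: return True
= True


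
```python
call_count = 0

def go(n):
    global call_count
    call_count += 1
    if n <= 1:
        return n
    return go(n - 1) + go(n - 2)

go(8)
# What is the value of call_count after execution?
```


go(8) calls go(7) and go(6); each non-base call branches into two more.
Let C(k) = total number of calls made by go(k), including the call to go(k) itself.
Base cases: C(0) = 1, C(1) = 1
Recurrence: C(k) = 1 + C(k-1) + C(k-2)
  C(2) = 1 + C(1) + C(0) = 1 + 1 + 1 = 3
  C(3) = 1 + C(2) + C(1) = 1 + 3 + 1 = 5
  C(4) = 1 + C(3) + C(2) = 1 + 5 + 3 = 9
  C(5) = 1 + C(4) + C(3) = 1 + 9 + 5 = 15
  C(6) = 1 + C(5) + C(4) = 1 + 15 + 9 = 25
  C(7) = 1 + C(6) + C(5) = 1 + 25 + 15 = 41
  C(8) = 1 + C(7) + C(6) = 1 + 41 + 25 = 67
Total calls = C(8) = 67


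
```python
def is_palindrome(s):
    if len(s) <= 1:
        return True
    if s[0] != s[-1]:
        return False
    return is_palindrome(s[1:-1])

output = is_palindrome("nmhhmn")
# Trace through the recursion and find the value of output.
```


is_palindrome("nmhhmn")
"nmhhmn": s[0]='n' == s[-1]='n' -> is_palindrome("mhhm")
"mhhm": s[0]='m' == s[-1]='m' -> is_palindrome("hh")
"hh": s[0]='h' == s[-1]='h' -> is_palindrome("")
"": len <= 1 -> True
= True


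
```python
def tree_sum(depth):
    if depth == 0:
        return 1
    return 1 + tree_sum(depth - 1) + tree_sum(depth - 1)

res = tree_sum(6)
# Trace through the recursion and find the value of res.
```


tree_sum(6)
= 1 + tree_sum(5) + tree_sum(5)
= 1 + 2 * tree_sum(5)
tree_sum(k) = 2^(k+1) - 1
tree_sum(0) = 1
tree_sum(1) = 3
tree_sum(2) = 7
tree_sum(3) = 15
tree_sum(4) = 31
tree_sum(6) = 2^7 - 1 = 127


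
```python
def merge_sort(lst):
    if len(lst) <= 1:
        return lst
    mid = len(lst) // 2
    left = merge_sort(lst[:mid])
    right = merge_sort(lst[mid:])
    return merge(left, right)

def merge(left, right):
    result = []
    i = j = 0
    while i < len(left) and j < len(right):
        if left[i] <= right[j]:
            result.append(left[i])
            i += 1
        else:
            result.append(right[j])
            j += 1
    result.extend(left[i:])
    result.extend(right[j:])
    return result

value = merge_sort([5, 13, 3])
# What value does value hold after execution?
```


merge_sort([5, 13, 3])
Split into [5] and [13, 3]
Left sorted: [5]
Right sorted: [3, 13]
Merge [5] and [3, 13]
= [3, 5, 13]


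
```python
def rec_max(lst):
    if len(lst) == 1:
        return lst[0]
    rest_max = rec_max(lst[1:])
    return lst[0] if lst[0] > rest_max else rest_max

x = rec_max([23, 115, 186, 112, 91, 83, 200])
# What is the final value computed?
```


rec_max([23, 115, 186, 112, 91, 83, 200])
= compare 23 with rec_max([115, 186, 112, 91, 83, 200])
= compare 115 with rec_max([186, 112, 91, 83, 200])
= compare 186 with rec_max([112, 91, 83, 200])
= compare 112 with rec_max([91, 83, 200])
= compare 91 with rec_max([83, 200])
= compare 83 with rec_max([200])
Base: rec_max([200]) = 200
compare 83 with 200: max = 200
compare 91 with 200: max = 200
compare 112 with 200: max = 200
compare 186 with 200: max = 200
compare 115 with 200: max = 200
compare 23 with 200: max = 200
= 200


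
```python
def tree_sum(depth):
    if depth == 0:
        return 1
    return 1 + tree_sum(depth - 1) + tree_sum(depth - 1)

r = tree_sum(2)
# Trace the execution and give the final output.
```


tree_sum(2)
= 1 + tree_sum(1) + tree_sum(1)
= 1 + 2 * tree_sum(1)
tree_sum(k) = 2^(k+1) - 1
tree_sum(0) = 1
tree_sum(1) = 3
tree_sum(2) = 7
tree_sum(2) = 2^3 - 1 = 7


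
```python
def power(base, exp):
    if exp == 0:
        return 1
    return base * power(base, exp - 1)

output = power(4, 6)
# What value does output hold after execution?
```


power(4, 6)
= 4 * power(4, 5)
= 4 * 4 * power(4, 4)
= 4 * 4 * 4 * power(4, 3)
= 4 * 4 * 4 * 4 * power(4, 2)
= 4 * 4 * 4 * 4 * 4 * power(4, 1)
= 4 * 4 * 4 * 4 * 4 * 4 * power(4, 0)
= 4 * 4 * 4 * 4 * 4 * 4 * 1
= 4096


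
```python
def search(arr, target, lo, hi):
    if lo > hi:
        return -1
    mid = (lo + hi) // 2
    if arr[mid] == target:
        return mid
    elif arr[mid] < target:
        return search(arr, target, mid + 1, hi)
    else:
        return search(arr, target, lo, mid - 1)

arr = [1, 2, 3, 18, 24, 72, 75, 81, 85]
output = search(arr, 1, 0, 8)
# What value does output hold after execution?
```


search(arr, 1, 0, 8)
lo=0, hi=8, mid=4, arr[mid]=24
24 > 1, search left half
lo=0, hi=3, mid=1, arr[mid]=2
2 > 1, search left half
lo=0, hi=0, mid=0, arr[mid]=1
arr[0] == 1, found at index 0
= 0


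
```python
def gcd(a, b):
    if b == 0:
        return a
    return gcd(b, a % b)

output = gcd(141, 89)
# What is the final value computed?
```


gcd(141, 89)
= gcd(89, 141 % 89) = gcd(89, 52)
= gcd(52, 89 % 52) = gcd(52, 37)
= gcd(37, 52 % 37) = gcd(37, 15)
= gcd(15, 37 % 15) = gcd(15, 7)
= gcd(7, 15 % 7) = gcd(7, 1)
= gcd(1, 7 % 1) = gcd(1, 0)
b == 0, return a = 1


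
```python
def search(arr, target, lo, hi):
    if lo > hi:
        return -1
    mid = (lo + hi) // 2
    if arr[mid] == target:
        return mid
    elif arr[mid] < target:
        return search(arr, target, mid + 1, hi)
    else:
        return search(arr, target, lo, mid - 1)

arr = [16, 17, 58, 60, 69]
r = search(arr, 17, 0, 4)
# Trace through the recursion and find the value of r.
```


search(arr, 17, 0, 4)
lo=0, hi=4, mid=2, arr[mid]=58
58 > 17, search left half
lo=0, hi=1, mid=0, arr[mid]=16
16 < 17, search right half
lo=1, hi=1, mid=1, arr[mid]=17
arr[1] == 17, found at index 1
= 1


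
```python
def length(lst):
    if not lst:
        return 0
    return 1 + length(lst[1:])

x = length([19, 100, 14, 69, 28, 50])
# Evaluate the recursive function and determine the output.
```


length([19, 100, 14, 69, 28, 50])
= 1 + length([100, 14, 69, 28, 50])
= 1 + 1 + length([14, 69, 28, 50])
= 1 + 1 + 1 + length([69, 28, 50])
= 1 + 1 + 1 + 1 + length([28, 50])
= 1 + 1 + 1 + 1 + 1 + length([50])
= 1 + 1 + 1 + 1 + 1 + 1 + length([])
= 1 + 1 + 1 + 1 + 1 + 1 + 0
= 6


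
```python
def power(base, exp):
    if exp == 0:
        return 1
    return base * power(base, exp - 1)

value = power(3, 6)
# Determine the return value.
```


power(3, 6)
= 3 * power(3, 5)
= 3 * 3 * power(3, 4)
= 3 * 3 * 3 * power(3, 3)
= 3 * 3 * 3 * 3 * power(3, 2)
= 3 * 3 * 3 * 3 * 3 * power(3, 1)
= 3 * 3 * 3 * 3 * 3 * 3 * power(3, 0)
= 3 * 3 * 3 * 3 * 3 * 3 * 1
= 729


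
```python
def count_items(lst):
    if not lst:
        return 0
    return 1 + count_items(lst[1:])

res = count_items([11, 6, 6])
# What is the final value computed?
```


count_items([11, 6, 6])
= 1 + count_items([6, 6])
= 1 + 1 + count_items([6])
= 1 + 1 + 1 + count_items([])
= 1 + 1 + 1 + 0
= 3


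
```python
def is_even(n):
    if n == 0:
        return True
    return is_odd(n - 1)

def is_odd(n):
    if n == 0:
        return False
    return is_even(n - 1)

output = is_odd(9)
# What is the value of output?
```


is_odd(9)
= is_even(8)
= is_odd(7)
= is_even(6)
= is_odd(5)
= is_even(4)
= is_odd(3)
= is_even(2)
= is_odd(1)
= is_even(0)
n == 0: return True
= True


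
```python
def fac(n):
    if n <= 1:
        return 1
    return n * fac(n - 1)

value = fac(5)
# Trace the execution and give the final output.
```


fac(5)
= 5 * fac(4)
= 5 * 4 * fac(3)
= 5 * 4 * 3 * fac(2)
= 5 * 4 * 3 * 2 * fac(1)
= 5 * 4 * 3 * 2 * 1
= 120


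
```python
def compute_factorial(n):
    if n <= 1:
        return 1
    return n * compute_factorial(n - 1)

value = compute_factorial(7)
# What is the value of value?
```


compute_factorial(7)
= 7 * compute_factorial(6)
= 7 * 6 * compute_factorial(5)
= 7 * 6 * 5 * compute_factorial(4)
= 7 * 6 * 5 * 4 * compute_factorial(3)
= 7 * 6 * 5 * 4 * 3 * compute_factorial(2)
= 7 * 6 * 5 * 4 * 3 * 2 * compute_factorial(1)
= 7 * 6 * 5 * 4 * 3 * 2 * 1
= 5040


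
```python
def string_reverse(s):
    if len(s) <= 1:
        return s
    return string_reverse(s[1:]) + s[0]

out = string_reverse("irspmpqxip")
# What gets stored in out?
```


string_reverse("irspmpqxip")
= string_reverse("rspmpqxip") + "i"
= string_reverse("spmpqxip") + "r" + "i"
= string_reverse("pmpqxip") + "s" + "r" + "i"
= string_reverse("mpqxip") + "p" + "s" + "r" + "i"
= string_reverse("pqxip") + "m" + "p" + "s" + "r" + "i"
= string_reverse("qxip") + "p" + "m" + "p" + "s" + "r" + "i"
= string_reverse("xip") + "q" + "p" + "m" + "p" + "s" + "r" + "i"
= string_reverse("ip") + "x" + "q" + "p" + "m" + "p" + "s" + "r" + "i"
= string_reverse("p") + "i" + "x" + "q" + "p" + "m" + "p" + "s" + "r" + "i"
= "p" + "i" + "x" + "q" + "p" + "m" + "p" + "s" + "r" + "i"
= "pixqpmpsri"


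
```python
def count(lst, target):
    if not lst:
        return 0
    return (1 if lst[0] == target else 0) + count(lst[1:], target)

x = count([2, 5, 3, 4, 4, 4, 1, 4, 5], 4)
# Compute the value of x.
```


count([2, 5, 3, 4, 4, 4, 1, 4, 5], 4)
lst[0]=2 != 4: 0 + count([5, 3, 4, 4, 4, 1, 4, 5], 4)
lst[0]=5 != 4: 0 + count([3, 4, 4, 4, 1, 4, 5], 4)
lst[0]=3 != 4: 0 + count([4, 4, 4, 1, 4, 5], 4)
lst[0]=4 == 4: 1 + count([4, 4, 1, 4, 5], 4)
lst[0]=4 == 4: 1 + count([4, 1, 4, 5], 4)
lst[0]=4 == 4: 1 + count([1, 4, 5], 4)
lst[0]=1 != 4: 0 + count([4, 5], 4)
lst[0]=4 == 4: 1 + count([5], 4)
lst[0]=5 != 4: 0 + count([], 4)
= 4


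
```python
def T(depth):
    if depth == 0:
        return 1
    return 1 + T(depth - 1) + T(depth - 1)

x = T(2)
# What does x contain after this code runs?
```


T(2)
= 1 + T(1) + T(1)
= 1 + 2 * T(1)
T(k) = 2^(k+1) - 1
T(0) = 1
T(1) = 3
T(2) = 7
T(2) = 2^3 - 1 = 7


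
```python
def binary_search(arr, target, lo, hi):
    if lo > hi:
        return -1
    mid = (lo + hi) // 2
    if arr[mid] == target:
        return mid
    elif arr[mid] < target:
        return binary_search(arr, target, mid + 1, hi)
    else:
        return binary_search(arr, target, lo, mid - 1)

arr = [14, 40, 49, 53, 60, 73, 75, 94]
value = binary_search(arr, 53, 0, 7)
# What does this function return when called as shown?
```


binary_search(arr, 53, 0, 7)
lo=0, hi=7, mid=3, arr[mid]=53
arr[3] == 53, found at index 3
= 3


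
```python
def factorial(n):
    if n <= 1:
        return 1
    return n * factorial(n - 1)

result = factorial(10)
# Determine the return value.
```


factorial(10)
= 10 * factorial(9)
= 10 * 9 * factorial(8)
= 10 * 9 * 8 * factorial(7)
= 10 * 9 * 8 * 7 * factorial(6)
= 10 * 9 * 8 * 7 * 6 * factorial(5)
= 10 * 9 * 8 * 7 * 6 * 5 * factorial(4)
= 10 * 9 * 8 * 7 * 6 * 5 * 4 * factorial(3)
= 10 * 9 * 8 * 7 * 6 * 5 * 4 * 3 * factorial(2)
= 10 * 9 * 8 * 7 * 6 * 5 * 4 * 3 * 2 * factorial(1)
= 10 * 9 * 8 * 7 * 6 * 5 * 4 * 3 * 2 * 1
= 3628800


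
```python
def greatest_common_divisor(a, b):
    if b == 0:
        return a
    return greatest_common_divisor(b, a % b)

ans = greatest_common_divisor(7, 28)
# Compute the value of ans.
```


greatest_common_divisor(7, 28)
= greatest_common_divisor(28, 7 % 28) = greatest_common_divisor(28, 7)
= greatest_common_divisor(7, 28 % 7) = greatest_common_divisor(7, 0)
b == 0, return a = 7


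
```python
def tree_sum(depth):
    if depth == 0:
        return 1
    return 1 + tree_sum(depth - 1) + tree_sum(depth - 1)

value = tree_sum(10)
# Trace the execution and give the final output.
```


tree_sum(10)
= 1 + tree_sum(9) + tree_sum(9)
= 1 + 2 * tree_sum(9)
tree_sum(k) = 2^(k+1) - 1
tree_sum(0) = 1
tree_sum(1) = 3
tree_sum(2) = 7
tree_sum(3) = 15
tree_sum(4) = 31
tree_sum(10) = 2^11 - 1 = 2047


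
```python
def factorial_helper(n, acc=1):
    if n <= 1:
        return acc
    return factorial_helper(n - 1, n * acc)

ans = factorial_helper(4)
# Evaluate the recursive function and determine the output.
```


factorial_helper(4, 1)
= factorial_helper(3, 4 * 1) = factorial_helper(3, 4)
= factorial_helper(2, 3 * 4) = factorial_helper(2, 12)
= factorial_helper(1, 2 * 12) = factorial_helper(1, 24)
n <= 1, return acc = 24


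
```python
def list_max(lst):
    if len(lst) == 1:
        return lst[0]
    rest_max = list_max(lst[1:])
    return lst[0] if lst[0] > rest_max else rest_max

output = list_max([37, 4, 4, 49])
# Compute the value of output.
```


list_max([37, 4, 4, 49])
= compare 37 with list_max([4, 4, 49])
= compare 4 with list_max([4, 49])
= compare 4 with list_max([49])
Base: list_max([49]) = 49
compare 4 with 49: max = 49
compare 4 with 49: max = 49
compare 37 with 49: max = 49
= 49
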